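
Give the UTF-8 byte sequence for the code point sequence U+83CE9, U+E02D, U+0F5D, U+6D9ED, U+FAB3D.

U+83CE9: 4-byte form → F2 83 B3 A9.
U+E02D: 3-byte form → EE 80 AD.
U+0F5D: 3-byte form → E0 BD 9D.
U+6D9ED: 4-byte form → F1 AD A7 AD.
U+FAB3D: 4-byte form → F3 BA AC BD.
Concatenated (18 bytes): F2 83 B3 A9 EE 80 AD E0 BD 9D F1 AD A7 AD F3 BA AC BD.

F2 83 B3 A9 EE 80 AD E0 BD 9D F1 AD A7 AD F3 BA AC BD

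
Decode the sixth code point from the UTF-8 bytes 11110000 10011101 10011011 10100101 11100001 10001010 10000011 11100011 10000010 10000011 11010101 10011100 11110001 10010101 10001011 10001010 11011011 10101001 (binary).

U+06E9

Offset 0: leading byte 0xF0 = 11110000 → 4-byte char #1 = F0 9D 9B A5.
Offset 4: leading byte 0xE1 = 11100001 → 3-byte char #2 = E1 8A 83.
Offset 7: leading byte 0xE3 = 11100011 → 3-byte char #3 = E3 82 83.
Offset 10: leading byte 0xD5 = 11010101 → 2-byte char #4 = D5 9C.
Offset 12: leading byte 0xF1 = 11110001 → 4-byte char #5 = F1 95 8B 8A.
Offset 16: leading byte 0xDB = 11011011 → 2-byte char #6 = DB A9.
Leading byte 0xDB = 11011011 matches 110xxxxx → 2-byte sequence.
Byte 1: 0xDB = 11011011, payload 11011 (5 bits).
Byte 2: 0xA9 = 10101001 (10xxxxxx ✓), payload 101001.
Concatenate: 11011101001 = 0x6E9 (11 bits → U+06E9).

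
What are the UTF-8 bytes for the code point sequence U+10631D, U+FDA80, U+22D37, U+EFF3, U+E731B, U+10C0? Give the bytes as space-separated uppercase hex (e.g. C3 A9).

F4 86 8C 9D F3 BD AA 80 F0 A2 B4 B7 EE BF B3 F3 A7 8C 9B E1 83 80

U+10631D: 4-byte form → F4 86 8C 9D.
U+FDA80: 4-byte form → F3 BD AA 80.
U+22D37: 4-byte form → F0 A2 B4 B7.
U+EFF3: 3-byte form → EE BF B3.
U+E731B: 4-byte form → F3 A7 8C 9B.
U+10C0: 3-byte form → E1 83 80.
Concatenated (22 bytes): F4 86 8C 9D F3 BD AA 80 F0 A2 B4 B7 EE BF B3 F3 A7 8C 9B E1 83 80.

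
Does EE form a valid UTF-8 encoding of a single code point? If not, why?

invalid (sequence truncated)

Leading byte 0xEE = 11101110 → 3-byte form, but only 1 byte is present.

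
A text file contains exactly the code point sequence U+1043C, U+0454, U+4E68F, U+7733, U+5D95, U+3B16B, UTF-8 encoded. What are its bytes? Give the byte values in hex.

U+1043C: 4-byte form → F0 90 90 BC.
U+0454: 2-byte form → D1 94.
U+4E68F: 4-byte form → F1 8E 9A 8F.
U+7733: 3-byte form → E7 9C B3.
U+5D95: 3-byte form → E5 B6 95.
U+3B16B: 4-byte form → F0 BB 85 AB.
Concatenated (20 bytes): F0 90 90 BC D1 94 F1 8E 9A 8F E7 9C B3 E5 B6 95 F0 BB 85 AB.

F0 90 90 BC D1 94 F1 8E 9A 8F E7 9C B3 E5 B6 95 F0 BB 85 AB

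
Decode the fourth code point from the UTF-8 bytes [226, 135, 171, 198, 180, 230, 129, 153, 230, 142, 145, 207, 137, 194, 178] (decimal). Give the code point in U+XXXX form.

Offset 0: leading byte 0xE2 = 11100010 → 3-byte char #1 = E2 87 AB.
Offset 3: leading byte 0xC6 = 11000110 → 2-byte char #2 = C6 B4.
Offset 5: leading byte 0xE6 = 11100110 → 3-byte char #3 = E6 81 99.
Offset 8: leading byte 0xE6 = 11100110 → 3-byte char #4 = E6 8E 91.
Leading byte 0xE6 = 11100110 matches 1110xxxx → 3-byte sequence.
Byte 1: 0xE6 = 11100110, payload 0110 (4 bits).
Byte 2: 0x8E = 10001110 (10xxxxxx ✓), payload 001110.
Byte 3: 0x91 = 10010001 (10xxxxxx ✓), payload 010001.
Concatenate: 0110001110010001 = 0x6391 (16 bits → U+6391).

U+6391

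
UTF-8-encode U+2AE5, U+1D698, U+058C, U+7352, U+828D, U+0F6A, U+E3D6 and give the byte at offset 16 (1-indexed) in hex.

1-indexed offset 16 is 0-indexed offset 15.
U+2AE5 → 3-byte form E2 AB A5 at offsets 0–2.
U+1D698 → 4-byte form F0 9D 9A 98 at offsets 3–6.
U+058C → 2-byte form D6 8C at offsets 7–8.
U+7352 → 3-byte form E7 8D 92 at offsets 9–11.
U+828D → 3-byte form E8 8A 8D at offsets 12–14.
U+0F6A → 3-byte form E0 BD AA at offsets 15–17.
Offset 15 falls in char 6's range; it's byte 1 of E0 BD AA = 0xE0.

0xE0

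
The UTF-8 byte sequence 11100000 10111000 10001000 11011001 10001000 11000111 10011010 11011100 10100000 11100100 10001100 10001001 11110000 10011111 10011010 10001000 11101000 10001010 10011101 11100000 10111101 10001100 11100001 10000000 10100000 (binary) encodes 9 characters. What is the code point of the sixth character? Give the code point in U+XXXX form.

Offset 0: leading byte 0xE0 = 11100000 → 3-byte char #1 = E0 B8 88.
Offset 3: leading byte 0xD9 = 11011001 → 2-byte char #2 = D9 88.
Offset 5: leading byte 0xC7 = 11000111 → 2-byte char #3 = C7 9A.
Offset 7: leading byte 0xDC = 11011100 → 2-byte char #4 = DC A0.
Offset 9: leading byte 0xE4 = 11100100 → 3-byte char #5 = E4 8C 89.
Offset 12: leading byte 0xF0 = 11110000 → 4-byte char #6 = F0 9F 9A 88.
Leading byte 0xF0 = 11110000 matches 11110xxx → 4-byte sequence.
Byte 1: 0xF0 = 11110000, payload 000 (3 bits).
Byte 2: 0x9F = 10011111 (10xxxxxx ✓), payload 011111.
Byte 3: 0x9A = 10011010 (10xxxxxx ✓), payload 011010.
Byte 4: 0x88 = 10001000 (10xxxxxx ✓), payload 001000.
Concatenate: 000011111011010001000 = 0x1F688 (21 bits → U+1F688).

U+1F688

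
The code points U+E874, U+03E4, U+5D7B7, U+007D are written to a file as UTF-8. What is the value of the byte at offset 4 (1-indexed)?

0xCF

1-indexed offset 4 is 0-indexed offset 3.
U+E874 → 3-byte form EE A1 B4 at offsets 0–2.
U+03E4 → 2-byte form CF A4 at offsets 3–4.
Offset 3 falls in char 2's range; it's byte 1 of CF A4 = 0xCF.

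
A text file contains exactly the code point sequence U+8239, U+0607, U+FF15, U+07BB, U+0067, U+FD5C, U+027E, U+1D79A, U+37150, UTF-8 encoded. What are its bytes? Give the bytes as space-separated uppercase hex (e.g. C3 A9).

U+8239: 3-byte form → E8 88 B9.
U+0607: 2-byte form → D8 87.
U+FF15: 3-byte form → EF BC 95.
U+07BB: 2-byte form → DE BB.
U+0067: 1-byte form → 67.
U+FD5C: 3-byte form → EF B5 9C.
U+027E: 2-byte form → C9 BE.
U+1D79A: 4-byte form → F0 9D 9E 9A.
U+37150: 4-byte form → F0 B7 85 90.
Concatenated (24 bytes): E8 88 B9 D8 87 EF BC 95 DE BB 67 EF B5 9C C9 BE F0 9D 9E 9A F0 B7 85 90.

E8 88 B9 D8 87 EF BC 95 DE BB 67 EF B5 9C C9 BE F0 9D 9E 9A F0 B7 85 90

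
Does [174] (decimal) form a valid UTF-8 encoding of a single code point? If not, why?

invalid (continuation byte with no leading byte)

Byte 0xAE = 10101110 has the form 10xxxxxx — a continuation byte — but there is no preceding leading byte.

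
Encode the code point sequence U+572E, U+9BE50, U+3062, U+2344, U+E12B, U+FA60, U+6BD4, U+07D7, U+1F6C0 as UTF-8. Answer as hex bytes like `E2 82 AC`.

U+572E: 3-byte form → E5 9C AE.
U+9BE50: 4-byte form → F2 9B B9 90.
U+3062: 3-byte form → E3 81 A2.
U+2344: 3-byte form → E2 8D 84.
U+E12B: 3-byte form → EE 84 AB.
U+FA60: 3-byte form → EF A9 A0.
U+6BD4: 3-byte form → E6 AF 94.
U+07D7: 2-byte form → DF 97.
U+1F6C0: 4-byte form → F0 9F 9B 80.
Concatenated (28 bytes): E5 9C AE F2 9B B9 90 E3 81 A2 E2 8D 84 EE 84 AB EF A9 A0 E6 AF 94 DF 97 F0 9F 9B 80.

E5 9C AE F2 9B B9 90 E3 81 A2 E2 8D 84 EE 84 AB EF A9 A0 E6 AF 94 DF 97 F0 9F 9B 80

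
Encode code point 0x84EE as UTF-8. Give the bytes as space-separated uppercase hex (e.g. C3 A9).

E8 93 AE

U+84EE = 0x84EE = 34030 decimal. In range U+0800–U+FFFF → 3-byte form: 1110xxxx 10xxxxxx 10xxxxxx.
Binary (16 bits): 1000010011101110.
Split 4+6+6: 1000 | 010011 | 101110.
Byte 1: 11101000 = 0xE8.
Byte 2: 10010011 = 0x93.
Byte 3: 10101110 = 0xAE.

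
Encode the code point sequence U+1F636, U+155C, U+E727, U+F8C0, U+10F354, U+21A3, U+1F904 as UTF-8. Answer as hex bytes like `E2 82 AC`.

U+1F636: 4-byte form → F0 9F 98 B6.
U+155C: 3-byte form → E1 95 9C.
U+E727: 3-byte form → EE 9C A7.
U+F8C0: 3-byte form → EF A3 80.
U+10F354: 4-byte form → F4 8F 8D 94.
U+21A3: 3-byte form → E2 86 A3.
U+1F904: 4-byte form → F0 9F A4 84.
Concatenated (24 bytes): F0 9F 98 B6 E1 95 9C EE 9C A7 EF A3 80 F4 8F 8D 94 E2 86 A3 F0 9F A4 84.

F0 9F 98 B6 E1 95 9C EE 9C A7 EF A3 80 F4 8F 8D 94 E2 86 A3 F0 9F A4 84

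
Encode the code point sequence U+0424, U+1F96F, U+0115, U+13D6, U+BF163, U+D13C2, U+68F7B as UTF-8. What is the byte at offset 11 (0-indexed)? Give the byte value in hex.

U+0424 → 2-byte form D0 A4 at offsets 0–1.
U+1F96F → 4-byte form F0 9F A5 AF at offsets 2–5.
U+0115 → 2-byte form C4 95 at offsets 6–7.
U+13D6 → 3-byte form E1 8F 96 at offsets 8–10.
U+BF163 → 4-byte form F2 BF 85 A3 at offsets 11–14.
Offset 11 falls in char 5's range; it's byte 1 of F2 BF 85 A3 = 0xF2.

0xF2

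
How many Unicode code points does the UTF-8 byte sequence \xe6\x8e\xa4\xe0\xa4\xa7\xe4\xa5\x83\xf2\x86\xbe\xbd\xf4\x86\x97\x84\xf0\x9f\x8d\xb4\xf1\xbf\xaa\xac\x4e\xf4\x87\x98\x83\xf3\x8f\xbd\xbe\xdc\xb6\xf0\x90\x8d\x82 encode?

Byte at offset 0: 0xE6 = 11100110 → 3-byte char (#1). Advance 3.
Byte at offset 3: 0xE0 = 11100000 → 3-byte char (#2). Advance 3.
Byte at offset 6: 0xE4 = 11100100 → 3-byte char (#3). Advance 3.
Byte at offset 9: 0xF2 = 11110010 → 4-byte char (#4). Advance 4.
Byte at offset 13: 0xF4 = 11110100 → 4-byte char (#5). Advance 4.
Byte at offset 17: 0xF0 = 11110000 → 4-byte char (#6). Advance 4.
Byte at offset 21: 0xF1 = 11110001 → 4-byte char (#7). Advance 4.
Byte at offset 25: 0x4E = 01001110 → 1-byte char (#8). Advance 1.
Byte at offset 26: 0xF4 = 11110100 → 4-byte char (#9). Advance 4.
Byte at offset 30: 0xF3 = 11110011 → 4-byte char (#10). Advance 4.
Byte at offset 34: 0xDC = 11011100 → 2-byte char (#11). Advance 2.
Byte at offset 36: 0xF0 = 11110000 → 4-byte char (#12). Advance 4.
Reached end at offset 40 after 12 code points.

12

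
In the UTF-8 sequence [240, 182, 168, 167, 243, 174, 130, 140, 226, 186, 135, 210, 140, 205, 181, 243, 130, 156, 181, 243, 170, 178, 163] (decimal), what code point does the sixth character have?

U+C2735

Offset 0: leading byte 0xF0 = 11110000 → 4-byte char #1 = F0 B6 A8 A7.
Offset 4: leading byte 0xF3 = 11110011 → 4-byte char #2 = F3 AE 82 8C.
Offset 8: leading byte 0xE2 = 11100010 → 3-byte char #3 = E2 BA 87.
Offset 11: leading byte 0xD2 = 11010010 → 2-byte char #4 = D2 8C.
Offset 13: leading byte 0xCD = 11001101 → 2-byte char #5 = CD B5.
Offset 15: leading byte 0xF3 = 11110011 → 4-byte char #6 = F3 82 9C B5.
Leading byte 0xF3 = 11110011 matches 11110xxx → 4-byte sequence.
Byte 1: 0xF3 = 11110011, payload 011 (3 bits).
Byte 2: 0x82 = 10000010 (10xxxxxx ✓), payload 000010.
Byte 3: 0x9C = 10011100 (10xxxxxx ✓), payload 011100.
Byte 4: 0xB5 = 10110101 (10xxxxxx ✓), payload 110101.
Concatenate: 011000010011100110101 = 0xC2735 (21 bits → U+C2735).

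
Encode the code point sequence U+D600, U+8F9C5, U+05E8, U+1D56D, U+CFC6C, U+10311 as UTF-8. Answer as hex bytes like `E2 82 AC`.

U+D600: 3-byte form → ED 98 80.
U+8F9C5: 4-byte form → F2 8F A7 85.
U+05E8: 2-byte form → D7 A8.
U+1D56D: 4-byte form → F0 9D 95 AD.
U+CFC6C: 4-byte form → F3 8F B1 AC.
U+10311: 4-byte form → F0 90 8C 91.
Concatenated (21 bytes): ED 98 80 F2 8F A7 85 D7 A8 F0 9D 95 AD F3 8F B1 AC F0 90 8C 91.

ED 98 80 F2 8F A7 85 D7 A8 F0 9D 95 AD F3 8F B1 AC F0 90 8C 91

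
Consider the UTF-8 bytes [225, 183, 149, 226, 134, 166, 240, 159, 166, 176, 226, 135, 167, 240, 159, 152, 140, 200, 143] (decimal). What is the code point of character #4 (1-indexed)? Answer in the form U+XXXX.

Offset 0: leading byte 0xE1 = 11100001 → 3-byte char #1 = E1 B7 95.
Offset 3: leading byte 0xE2 = 11100010 → 3-byte char #2 = E2 86 A6.
Offset 6: leading byte 0xF0 = 11110000 → 4-byte char #3 = F0 9F A6 B0.
Offset 10: leading byte 0xE2 = 11100010 → 3-byte char #4 = E2 87 A7.
Leading byte 0xE2 = 11100010 matches 1110xxxx → 3-byte sequence.
Byte 1: 0xE2 = 11100010, payload 0010 (4 bits).
Byte 2: 0x87 = 10000111 (10xxxxxx ✓), payload 000111.
Byte 3: 0xA7 = 10100111 (10xxxxxx ✓), payload 100111.
Concatenate: 0010000111100111 = 0x21E7 (16 bits → U+21E7).

U+21E7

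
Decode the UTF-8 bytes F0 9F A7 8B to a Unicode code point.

U+1F9CB

Leading byte 0xF0 = 11110000 matches 11110xxx → 4-byte sequence.
Byte 1: 0xF0 = 11110000, payload 000 (3 bits).
Byte 2: 0x9F = 10011111 (10xxxxxx ✓), payload 011111.
Byte 3: 0xA7 = 10100111 (10xxxxxx ✓), payload 100111.
Byte 4: 0x8B = 10001011 (10xxxxxx ✓), payload 001011.
Concatenate: 000011111100111001011 = 0x1F9CB (21 bits → U+1F9CB).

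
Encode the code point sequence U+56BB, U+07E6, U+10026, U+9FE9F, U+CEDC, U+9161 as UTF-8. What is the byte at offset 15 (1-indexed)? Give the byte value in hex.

1-indexed offset 15 is 0-indexed offset 14.
U+56BB → 3-byte form E5 9A BB at offsets 0–2.
U+07E6 → 2-byte form DF A6 at offsets 3–4.
U+10026 → 4-byte form F0 90 80 A6 at offsets 5–8.
U+9FE9F → 4-byte form F2 9F BA 9F at offsets 9–12.
U+CEDC → 3-byte form EC BB 9C at offsets 13–15.
Offset 14 falls in char 5's range; it's byte 2 of EC BB 9C = 0xBB.

0xBB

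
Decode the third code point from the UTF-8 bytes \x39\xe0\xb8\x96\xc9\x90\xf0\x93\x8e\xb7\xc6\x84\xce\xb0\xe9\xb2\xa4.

U+0250

Offset 0: leading byte 0x39 = 00111001 → 1-byte char #1 = 39.
Offset 1: leading byte 0xE0 = 11100000 → 3-byte char #2 = E0 B8 96.
Offset 4: leading byte 0xC9 = 11001001 → 2-byte char #3 = C9 90.
Leading byte 0xC9 = 11001001 matches 110xxxxx → 2-byte sequence.
Byte 1: 0xC9 = 11001001, payload 01001 (5 bits).
Byte 2: 0x90 = 10010000 (10xxxxxx ✓), payload 010000.
Concatenate: 01001010000 = 0x250 (11 bits → U+0250).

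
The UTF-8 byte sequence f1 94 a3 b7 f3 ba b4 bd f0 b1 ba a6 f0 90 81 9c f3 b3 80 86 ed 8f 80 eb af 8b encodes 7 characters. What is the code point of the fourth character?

U+1005C

Offset 0: leading byte 0xF1 = 11110001 → 4-byte char #1 = F1 94 A3 B7.
Offset 4: leading byte 0xF3 = 11110011 → 4-byte char #2 = F3 BA B4 BD.
Offset 8: leading byte 0xF0 = 11110000 → 4-byte char #3 = F0 B1 BA A6.
Offset 12: leading byte 0xF0 = 11110000 → 4-byte char #4 = F0 90 81 9C.
Leading byte 0xF0 = 11110000 matches 11110xxx → 4-byte sequence.
Byte 1: 0xF0 = 11110000, payload 000 (3 bits).
Byte 2: 0x90 = 10010000 (10xxxxxx ✓), payload 010000.
Byte 3: 0x81 = 10000001 (10xxxxxx ✓), payload 000001.
Byte 4: 0x9C = 10011100 (10xxxxxx ✓), payload 011100.
Concatenate: 000010000000001011100 = 0x1005C (21 bits → U+1005C).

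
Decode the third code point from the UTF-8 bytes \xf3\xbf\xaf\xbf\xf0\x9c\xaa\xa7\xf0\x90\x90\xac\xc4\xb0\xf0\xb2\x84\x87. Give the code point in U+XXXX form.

Offset 0: leading byte 0xF3 = 11110011 → 4-byte char #1 = F3 BF AF BF.
Offset 4: leading byte 0xF0 = 11110000 → 4-byte char #2 = F0 9C AA A7.
Offset 8: leading byte 0xF0 = 11110000 → 4-byte char #3 = F0 90 90 AC.
Leading byte 0xF0 = 11110000 matches 11110xxx → 4-byte sequence.
Byte 1: 0xF0 = 11110000, payload 000 (3 bits).
Byte 2: 0x90 = 10010000 (10xxxxxx ✓), payload 010000.
Byte 3: 0x90 = 10010000 (10xxxxxx ✓), payload 010000.
Byte 4: 0xAC = 10101100 (10xxxxxx ✓), payload 101100.
Concatenate: 000010000010000101100 = 0x1042C (21 bits → U+1042C).

U+1042C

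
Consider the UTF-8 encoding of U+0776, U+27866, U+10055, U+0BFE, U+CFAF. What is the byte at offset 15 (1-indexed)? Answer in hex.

0xBE

1-indexed offset 15 is 0-indexed offset 14.
U+0776 → 2-byte form DD B6 at offsets 0–1.
U+27866 → 4-byte form F0 A7 A1 A6 at offsets 2–5.
U+10055 → 4-byte form F0 90 81 95 at offsets 6–9.
U+0BFE → 3-byte form E0 AF BE at offsets 10–12.
U+CFAF → 3-byte form EC BE AF at offsets 13–15.
Offset 14 falls in char 5's range; it's byte 2 of EC BE AF = 0xBE.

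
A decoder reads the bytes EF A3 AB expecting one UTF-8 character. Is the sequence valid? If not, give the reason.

Leading byte 0xEF = 11101111 → 3-byte form.
Continuation bytes 0xA3=10100011, 0xAB=10101011 all match 10xxxxxx.
Decoded value 0xF8EB is ≥ 0x800 (shortest form) and not a surrogate.

valid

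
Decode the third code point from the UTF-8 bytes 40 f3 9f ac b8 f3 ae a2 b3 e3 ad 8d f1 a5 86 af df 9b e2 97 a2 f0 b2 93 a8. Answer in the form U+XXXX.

U+EE8B3

Offset 0: leading byte 0x40 = 01000000 → 1-byte char #1 = 40.
Offset 1: leading byte 0xF3 = 11110011 → 4-byte char #2 = F3 9F AC B8.
Offset 5: leading byte 0xF3 = 11110011 → 4-byte char #3 = F3 AE A2 B3.
Leading byte 0xF3 = 11110011 matches 11110xxx → 4-byte sequence.
Byte 1: 0xF3 = 11110011, payload 011 (3 bits).
Byte 2: 0xAE = 10101110 (10xxxxxx ✓), payload 101110.
Byte 3: 0xA2 = 10100010 (10xxxxxx ✓), payload 100010.
Byte 4: 0xB3 = 10110011 (10xxxxxx ✓), payload 110011.
Concatenate: 011101110100010110011 = 0xEE8B3 (21 bits → U+EE8B3).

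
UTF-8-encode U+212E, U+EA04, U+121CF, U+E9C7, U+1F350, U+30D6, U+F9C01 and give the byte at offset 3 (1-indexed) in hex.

0xAE

1-indexed offset 3 is 0-indexed offset 2.
U+212E → 3-byte form E2 84 AE at offsets 0–2.
Offset 2 falls in char 1's range; it's byte 3 of E2 84 AE = 0xAE.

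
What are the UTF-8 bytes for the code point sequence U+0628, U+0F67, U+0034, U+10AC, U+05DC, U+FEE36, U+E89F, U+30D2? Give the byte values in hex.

U+0628: 2-byte form → D8 A8.
U+0F67: 3-byte form → E0 BD A7.
U+0034: 1-byte form → 34.
U+10AC: 3-byte form → E1 82 AC.
U+05DC: 2-byte form → D7 9C.
U+FEE36: 4-byte form → F3 BE B8 B6.
U+E89F: 3-byte form → EE A2 9F.
U+30D2: 3-byte form → E3 83 92.
Concatenated (21 bytes): D8 A8 E0 BD A7 34 E1 82 AC D7 9C F3 BE B8 B6 EE A2 9F E3 83 92.

D8 A8 E0 BD A7 34 E1 82 AC D7 9C F3 BE B8 B6 EE A2 9F E3 83 92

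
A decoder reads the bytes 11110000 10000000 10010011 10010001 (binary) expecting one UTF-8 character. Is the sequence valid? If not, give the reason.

Leading byte 0xF0 = 11110000 → 4-byte form.
Continuation bytes all match 10xxxxxx. Payload decodes to 0x4D1.
But 0x4D1 < 0x10000, the minimum for a 4-byte sequence — this is an overlong encoding.

invalid (overlong encoding)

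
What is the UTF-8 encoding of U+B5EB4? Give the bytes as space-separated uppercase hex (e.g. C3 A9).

U+B5EB4 = 0xB5EB4 = 745140 decimal. In range U+10000–U+10FFFF → 4-byte form: 11110xxx 10xxxxxx 10xxxxxx 10xxxxxx.
Binary (21 bits): 010110101111010110100.
Split 3+6+6+6: 010 | 110101 | 111010 | 110100.
Byte 1: 11110010 = 0xF2.
Byte 2: 10110101 = 0xB5.
Byte 3: 10111010 = 0xBA.
Byte 4: 10110100 = 0xB4.

F2 B5 BA B4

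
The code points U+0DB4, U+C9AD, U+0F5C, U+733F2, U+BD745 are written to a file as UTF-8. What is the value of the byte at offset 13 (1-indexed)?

0xB2

1-indexed offset 13 is 0-indexed offset 12.
U+0DB4 → 3-byte form E0 B6 B4 at offsets 0–2.
U+C9AD → 3-byte form EC A6 AD at offsets 3–5.
U+0F5C → 3-byte form E0 BD 9C at offsets 6–8.
U+733F2 → 4-byte form F1 B3 8F B2 at offsets 9–12.
Offset 12 falls in char 4's range; it's byte 4 of F1 B3 8F B2 = 0xB2.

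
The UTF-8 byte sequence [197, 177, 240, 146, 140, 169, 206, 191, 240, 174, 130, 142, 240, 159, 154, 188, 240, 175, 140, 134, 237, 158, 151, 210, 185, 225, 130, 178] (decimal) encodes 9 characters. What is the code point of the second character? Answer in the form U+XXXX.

U+12329

Offset 0: leading byte 0xC5 = 11000101 → 2-byte char #1 = C5 B1.
Offset 2: leading byte 0xF0 = 11110000 → 4-byte char #2 = F0 92 8C A9.
Leading byte 0xF0 = 11110000 matches 11110xxx → 4-byte sequence.
Byte 1: 0xF0 = 11110000, payload 000 (3 bits).
Byte 2: 0x92 = 10010010 (10xxxxxx ✓), payload 010010.
Byte 3: 0x8C = 10001100 (10xxxxxx ✓), payload 001100.
Byte 4: 0xA9 = 10101001 (10xxxxxx ✓), payload 101001.
Concatenate: 000010010001100101001 = 0x12329 (21 bits → U+12329).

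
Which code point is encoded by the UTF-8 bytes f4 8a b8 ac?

U+10AE2C

Leading byte 0xF4 = 11110100 matches 11110xxx → 4-byte sequence.
Byte 1: 0xF4 = 11110100, payload 100 (3 bits).
Byte 2: 0x8A = 10001010 (10xxxxxx ✓), payload 001010.
Byte 3: 0xB8 = 10111000 (10xxxxxx ✓), payload 111000.
Byte 4: 0xAC = 10101100 (10xxxxxx ✓), payload 101100.
Concatenate: 100001010111000101100 = 0x10AE2C (21 bits → U+10AE2C).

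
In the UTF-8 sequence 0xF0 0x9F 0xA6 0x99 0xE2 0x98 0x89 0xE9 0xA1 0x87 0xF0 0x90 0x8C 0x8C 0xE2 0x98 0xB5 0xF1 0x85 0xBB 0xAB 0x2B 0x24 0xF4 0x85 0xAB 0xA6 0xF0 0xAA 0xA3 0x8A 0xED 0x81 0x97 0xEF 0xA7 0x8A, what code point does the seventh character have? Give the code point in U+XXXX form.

U+002B

Offset 0: leading byte 0xF0 = 11110000 → 4-byte char #1 = F0 9F A6 99.
Offset 4: leading byte 0xE2 = 11100010 → 3-byte char #2 = E2 98 89.
Offset 7: leading byte 0xE9 = 11101001 → 3-byte char #3 = E9 A1 87.
Offset 10: leading byte 0xF0 = 11110000 → 4-byte char #4 = F0 90 8C 8C.
Offset 14: leading byte 0xE2 = 11100010 → 3-byte char #5 = E2 98 B5.
Offset 17: leading byte 0xF1 = 11110001 → 4-byte char #6 = F1 85 BB AB.
Offset 21: leading byte 0x2B = 00101011 → 1-byte char #7 = 2B.
Leading byte 0x2B = 00101011 matches 0xxxxxxx → 1-byte sequence.
Byte 1: 0x2B = 00101011, payload 0101011 (7 bits).
Concatenate: 0101011 = 0x2B (7 bits → U+002B).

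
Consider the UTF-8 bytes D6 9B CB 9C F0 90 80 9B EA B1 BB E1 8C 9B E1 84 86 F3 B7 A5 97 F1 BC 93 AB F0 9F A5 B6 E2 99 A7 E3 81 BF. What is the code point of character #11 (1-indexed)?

Offset 0: leading byte 0xD6 = 11010110 → 2-byte char #1 = D6 9B.
Offset 2: leading byte 0xCB = 11001011 → 2-byte char #2 = CB 9C.
Offset 4: leading byte 0xF0 = 11110000 → 4-byte char #3 = F0 90 80 9B.
Offset 8: leading byte 0xEA = 11101010 → 3-byte char #4 = EA B1 BB.
Offset 11: leading byte 0xE1 = 11100001 → 3-byte char #5 = E1 8C 9B.
Offset 14: leading byte 0xE1 = 11100001 → 3-byte char #6 = E1 84 86.
Offset 17: leading byte 0xF3 = 11110011 → 4-byte char #7 = F3 B7 A5 97.
Offset 21: leading byte 0xF1 = 11110001 → 4-byte char #8 = F1 BC 93 AB.
Offset 25: leading byte 0xF0 = 11110000 → 4-byte char #9 = F0 9F A5 B6.
Offset 29: leading byte 0xE2 = 11100010 → 3-byte char #10 = E2 99 A7.
Offset 32: leading byte 0xE3 = 11100011 → 3-byte char #11 = E3 81 BF.
Leading byte 0xE3 = 11100011 matches 1110xxxx → 3-byte sequence.
Byte 1: 0xE3 = 11100011, payload 0011 (4 bits).
Byte 2: 0x81 = 10000001 (10xxxxxx ✓), payload 000001.
Byte 3: 0xBF = 10111111 (10xxxxxx ✓), payload 111111.
Concatenate: 0011000001111111 = 0x307F (16 bits → U+307F).

U+307F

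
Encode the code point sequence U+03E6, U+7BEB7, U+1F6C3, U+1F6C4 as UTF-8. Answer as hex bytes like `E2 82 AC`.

CF A6 F1 BB BA B7 F0 9F 9B 83 F0 9F 9B 84

U+03E6: 2-byte form → CF A6.
U+7BEB7: 4-byte form → F1 BB BA B7.
U+1F6C3: 4-byte form → F0 9F 9B 83.
U+1F6C4: 4-byte form → F0 9F 9B 84.
Concatenated (14 bytes): CF A6 F1 BB BA B7 F0 9F 9B 83 F0 9F 9B 84.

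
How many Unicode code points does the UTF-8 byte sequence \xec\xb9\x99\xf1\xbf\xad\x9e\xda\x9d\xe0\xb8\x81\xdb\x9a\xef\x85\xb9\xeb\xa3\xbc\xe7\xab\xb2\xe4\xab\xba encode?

9

Byte at offset 0: 0xEC = 11101100 → 3-byte char (#1). Advance 3.
Byte at offset 3: 0xF1 = 11110001 → 4-byte char (#2). Advance 4.
Byte at offset 7: 0xDA = 11011010 → 2-byte char (#3). Advance 2.
Byte at offset 9: 0xE0 = 11100000 → 3-byte char (#4). Advance 3.
Byte at offset 12: 0xDB = 11011011 → 2-byte char (#5). Advance 2.
Byte at offset 14: 0xEF = 11101111 → 3-byte char (#6). Advance 3.
Byte at offset 17: 0xEB = 11101011 → 3-byte char (#7). Advance 3.
Byte at offset 20: 0xE7 = 11100111 → 3-byte char (#8). Advance 3.
Byte at offset 23: 0xE4 = 11100100 → 3-byte char (#9). Advance 3.
Reached end at offset 26 after 9 code points.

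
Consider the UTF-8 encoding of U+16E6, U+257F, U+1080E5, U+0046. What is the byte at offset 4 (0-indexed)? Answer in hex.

U+16E6 → 3-byte form E1 9B A6 at offsets 0–2.
U+257F → 3-byte form E2 95 BF at offsets 3–5.
Offset 4 falls in char 2's range; it's byte 2 of E2 95 BF = 0x95.

0x95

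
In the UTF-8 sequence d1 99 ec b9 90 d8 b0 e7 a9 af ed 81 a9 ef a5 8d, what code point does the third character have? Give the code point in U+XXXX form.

U+0630

Offset 0: leading byte 0xD1 = 11010001 → 2-byte char #1 = D1 99.
Offset 2: leading byte 0xEC = 11101100 → 3-byte char #2 = EC B9 90.
Offset 5: leading byte 0xD8 = 11011000 → 2-byte char #3 = D8 B0.
Leading byte 0xD8 = 11011000 matches 110xxxxx → 2-byte sequence.
Byte 1: 0xD8 = 11011000, payload 11000 (5 bits).
Byte 2: 0xB0 = 10110000 (10xxxxxx ✓), payload 110000.
Concatenate: 11000110000 = 0x630 (11 bits → U+0630).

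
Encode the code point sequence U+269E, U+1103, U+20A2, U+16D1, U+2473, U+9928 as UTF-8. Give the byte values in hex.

U+269E: 3-byte form → E2 9A 9E.
U+1103: 3-byte form → E1 84 83.
U+20A2: 3-byte form → E2 82 A2.
U+16D1: 3-byte form → E1 9B 91.
U+2473: 3-byte form → E2 91 B3.
U+9928: 3-byte form → E9 A4 A8.
Concatenated (18 bytes): E2 9A 9E E1 84 83 E2 82 A2 E1 9B 91 E2 91 B3 E9 A4 A8.

E2 9A 9E E1 84 83 E2 82 A2 E1 9B 91 E2 91 B3 E9 A4 A8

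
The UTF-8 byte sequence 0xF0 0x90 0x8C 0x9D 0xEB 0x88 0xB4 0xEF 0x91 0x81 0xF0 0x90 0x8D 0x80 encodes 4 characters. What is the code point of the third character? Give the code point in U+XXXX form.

Offset 0: leading byte 0xF0 = 11110000 → 4-byte char #1 = F0 90 8C 9D.
Offset 4: leading byte 0xEB = 11101011 → 3-byte char #2 = EB 88 B4.
Offset 7: leading byte 0xEF = 11101111 → 3-byte char #3 = EF 91 81.
Leading byte 0xEF = 11101111 matches 1110xxxx → 3-byte sequence.
Byte 1: 0xEF = 11101111, payload 1111 (4 bits).
Byte 2: 0x91 = 10010001 (10xxxxxx ✓), payload 010001.
Byte 3: 0x81 = 10000001 (10xxxxxx ✓), payload 000001.
Concatenate: 1111010001000001 = 0xF441 (16 bits → U+F441).

U+F441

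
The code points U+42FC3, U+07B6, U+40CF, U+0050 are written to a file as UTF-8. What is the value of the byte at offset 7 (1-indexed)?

0xE4

1-indexed offset 7 is 0-indexed offset 6.
U+42FC3 → 4-byte form F1 82 BF 83 at offsets 0–3.
U+07B6 → 2-byte form DE B6 at offsets 4–5.
U+40CF → 3-byte form E4 83 8F at offsets 6–8.
Offset 6 falls in char 3's range; it's byte 1 of E4 83 8F = 0xE4.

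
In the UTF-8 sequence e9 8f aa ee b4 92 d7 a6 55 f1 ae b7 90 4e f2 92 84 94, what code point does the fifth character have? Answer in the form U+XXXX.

U+6EDD0

Offset 0: leading byte 0xE9 = 11101001 → 3-byte char #1 = E9 8F AA.
Offset 3: leading byte 0xEE = 11101110 → 3-byte char #2 = EE B4 92.
Offset 6: leading byte 0xD7 = 11010111 → 2-byte char #3 = D7 A6.
Offset 8: leading byte 0x55 = 01010101 → 1-byte char #4 = 55.
Offset 9: leading byte 0xF1 = 11110001 → 4-byte char #5 = F1 AE B7 90.
Leading byte 0xF1 = 11110001 matches 11110xxx → 4-byte sequence.
Byte 1: 0xF1 = 11110001, payload 001 (3 bits).
Byte 2: 0xAE = 10101110 (10xxxxxx ✓), payload 101110.
Byte 3: 0xB7 = 10110111 (10xxxxxx ✓), payload 110111.
Byte 4: 0x90 = 10010000 (10xxxxxx ✓), payload 010000.
Concatenate: 001101110110111010000 = 0x6EDD0 (21 bits → U+6EDD0).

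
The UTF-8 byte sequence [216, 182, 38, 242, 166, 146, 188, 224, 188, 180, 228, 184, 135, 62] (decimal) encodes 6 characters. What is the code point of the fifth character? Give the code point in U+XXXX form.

U+4E07

Offset 0: leading byte 0xD8 = 11011000 → 2-byte char #1 = D8 B6.
Offset 2: leading byte 0x26 = 00100110 → 1-byte char #2 = 26.
Offset 3: leading byte 0xF2 = 11110010 → 4-byte char #3 = F2 A6 92 BC.
Offset 7: leading byte 0xE0 = 11100000 → 3-byte char #4 = E0 BC B4.
Offset 10: leading byte 0xE4 = 11100100 → 3-byte char #5 = E4 B8 87.
Leading byte 0xE4 = 11100100 matches 1110xxxx → 3-byte sequence.
Byte 1: 0xE4 = 11100100, payload 0100 (4 bits).
Byte 2: 0xB8 = 10111000 (10xxxxxx ✓), payload 111000.
Byte 3: 0x87 = 10000111 (10xxxxxx ✓), payload 000111.
Concatenate: 0100111000000111 = 0x4E07 (16 bits → U+4E07).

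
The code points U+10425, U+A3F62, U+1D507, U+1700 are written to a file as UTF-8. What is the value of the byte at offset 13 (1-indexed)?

0xE1

1-indexed offset 13 is 0-indexed offset 12.
U+10425 → 4-byte form F0 90 90 A5 at offsets 0–3.
U+A3F62 → 4-byte form F2 A3 BD A2 at offsets 4–7.
U+1D507 → 4-byte form F0 9D 94 87 at offsets 8–11.
U+1700 → 3-byte form E1 9C 80 at offsets 12–14.
Offset 12 falls in char 4's range; it's byte 1 of E1 9C 80 = 0xE1.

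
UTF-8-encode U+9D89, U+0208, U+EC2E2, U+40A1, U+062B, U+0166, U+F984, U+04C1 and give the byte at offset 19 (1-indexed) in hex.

0x84

1-indexed offset 19 is 0-indexed offset 18.
U+9D89 → 3-byte form E9 B6 89 at offsets 0–2.
U+0208 → 2-byte form C8 88 at offsets 3–4.
U+EC2E2 → 4-byte form F3 AC 8B A2 at offsets 5–8.
U+40A1 → 3-byte form E4 82 A1 at offsets 9–11.
U+062B → 2-byte form D8 AB at offsets 12–13.
U+0166 → 2-byte form C5 A6 at offsets 14–15.
U+F984 → 3-byte form EF A6 84 at offsets 16–18.
Offset 18 falls in char 7's range; it's byte 3 of EF A6 84 = 0x84.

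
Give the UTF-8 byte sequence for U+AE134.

F2 AE 84 B4

U+AE134 = 0xAE134 = 713012 decimal. In range U+10000–U+10FFFF → 4-byte form: 11110xxx 10xxxxxx 10xxxxxx 10xxxxxx.
Binary (21 bits): 010101110000100110100.
Split 3+6+6+6: 010 | 101110 | 000100 | 110100.
Byte 1: 11110010 = 0xF2.
Byte 2: 10101110 = 0xAE.
Byte 3: 10000100 = 0x84.
Byte 4: 10110100 = 0xB4.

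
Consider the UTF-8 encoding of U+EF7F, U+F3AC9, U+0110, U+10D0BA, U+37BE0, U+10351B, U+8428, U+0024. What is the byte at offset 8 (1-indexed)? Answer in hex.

1-indexed offset 8 is 0-indexed offset 7.
U+EF7F → 3-byte form EE BD BF at offsets 0–2.
U+F3AC9 → 4-byte form F3 B3 AB 89 at offsets 3–6.
U+0110 → 2-byte form C4 90 at offsets 7–8.
Offset 7 falls in char 3's range; it's byte 1 of C4 90 = 0xC4.

0xC4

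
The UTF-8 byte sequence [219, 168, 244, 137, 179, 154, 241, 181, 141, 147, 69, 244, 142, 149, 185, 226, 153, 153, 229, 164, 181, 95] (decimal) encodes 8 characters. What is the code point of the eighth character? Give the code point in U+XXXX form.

Offset 0: leading byte 0xDB = 11011011 → 2-byte char #1 = DB A8.
Offset 2: leading byte 0xF4 = 11110100 → 4-byte char #2 = F4 89 B3 9A.
Offset 6: leading byte 0xF1 = 11110001 → 4-byte char #3 = F1 B5 8D 93.
Offset 10: leading byte 0x45 = 01000101 → 1-byte char #4 = 45.
Offset 11: leading byte 0xF4 = 11110100 → 4-byte char #5 = F4 8E 95 B9.
Offset 15: leading byte 0xE2 = 11100010 → 3-byte char #6 = E2 99 99.
Offset 18: leading byte 0xE5 = 11100101 → 3-byte char #7 = E5 A4 B5.
Offset 21: leading byte 0x5F = 01011111 → 1-byte char #8 = 5F.
Leading byte 0x5F = 01011111 matches 0xxxxxxx → 1-byte sequence.
Byte 1: 0x5F = 01011111, payload 1011111 (7 bits).
Concatenate: 1011111 = 0x5F (7 bits → U+005F).

U+005F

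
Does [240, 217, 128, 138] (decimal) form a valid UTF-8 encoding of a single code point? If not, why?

Leading byte 0xF0 = 11110000 → 4-byte form.
Byte 2 is 0xD9 = 11011001, which is not 10xxxxxx — expected a continuation byte.

invalid (non-continuation byte where continuation expected)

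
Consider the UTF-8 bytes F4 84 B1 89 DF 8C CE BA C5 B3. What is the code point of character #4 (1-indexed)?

Offset 0: leading byte 0xF4 = 11110100 → 4-byte char #1 = F4 84 B1 89.
Offset 4: leading byte 0xDF = 11011111 → 2-byte char #2 = DF 8C.
Offset 6: leading byte 0xCE = 11001110 → 2-byte char #3 = CE BA.
Offset 8: leading byte 0xC5 = 11000101 → 2-byte char #4 = C5 B3.
Leading byte 0xC5 = 11000101 matches 110xxxxx → 2-byte sequence.
Byte 1: 0xC5 = 11000101, payload 00101 (5 bits).
Byte 2: 0xB3 = 10110011 (10xxxxxx ✓), payload 110011.
Concatenate: 00101110011 = 0x173 (11 bits → U+0173).

U+0173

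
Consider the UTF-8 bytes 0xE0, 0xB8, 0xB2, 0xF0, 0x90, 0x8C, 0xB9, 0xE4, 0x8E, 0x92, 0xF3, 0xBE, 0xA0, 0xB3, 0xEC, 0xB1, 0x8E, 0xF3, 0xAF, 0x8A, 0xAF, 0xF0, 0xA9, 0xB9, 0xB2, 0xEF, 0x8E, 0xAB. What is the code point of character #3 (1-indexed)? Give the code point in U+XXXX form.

Offset 0: leading byte 0xE0 = 11100000 → 3-byte char #1 = E0 B8 B2.
Offset 3: leading byte 0xF0 = 11110000 → 4-byte char #2 = F0 90 8C B9.
Offset 7: leading byte 0xE4 = 11100100 → 3-byte char #3 = E4 8E 92.
Leading byte 0xE4 = 11100100 matches 1110xxxx → 3-byte sequence.
Byte 1: 0xE4 = 11100100, payload 0100 (4 bits).
Byte 2: 0x8E = 10001110 (10xxxxxx ✓), payload 001110.
Byte 3: 0x92 = 10010010 (10xxxxxx ✓), payload 010010.
Concatenate: 0100001110010010 = 0x4392 (16 bits → U+4392).

U+4392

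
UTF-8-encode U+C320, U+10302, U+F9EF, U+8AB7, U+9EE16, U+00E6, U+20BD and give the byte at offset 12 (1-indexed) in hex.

1-indexed offset 12 is 0-indexed offset 11.
U+C320 → 3-byte form EC 8C A0 at offsets 0–2.
U+10302 → 4-byte form F0 90 8C 82 at offsets 3–6.
U+F9EF → 3-byte form EF A7 AF at offsets 7–9.
U+8AB7 → 3-byte form E8 AA B7 at offsets 10–12.
Offset 11 falls in char 4's range; it's byte 2 of E8 AA B7 = 0xAA.

0xAA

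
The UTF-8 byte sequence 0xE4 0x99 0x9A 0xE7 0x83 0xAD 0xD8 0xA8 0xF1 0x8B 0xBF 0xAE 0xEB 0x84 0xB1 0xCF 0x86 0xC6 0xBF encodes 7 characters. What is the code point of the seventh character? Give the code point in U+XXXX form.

Offset 0: leading byte 0xE4 = 11100100 → 3-byte char #1 = E4 99 9A.
Offset 3: leading byte 0xE7 = 11100111 → 3-byte char #2 = E7 83 AD.
Offset 6: leading byte 0xD8 = 11011000 → 2-byte char #3 = D8 A8.
Offset 8: leading byte 0xF1 = 11110001 → 4-byte char #4 = F1 8B BF AE.
Offset 12: leading byte 0xEB = 11101011 → 3-byte char #5 = EB 84 B1.
Offset 15: leading byte 0xCF = 11001111 → 2-byte char #6 = CF 86.
Offset 17: leading byte 0xC6 = 11000110 → 2-byte char #7 = C6 BF.
Leading byte 0xC6 = 11000110 matches 110xxxxx → 2-byte sequence.
Byte 1: 0xC6 = 11000110, payload 00110 (5 bits).
Byte 2: 0xBF = 10111111 (10xxxxxx ✓), payload 111111.
Concatenate: 00110111111 = 0x1BF (11 bits → U+01BF).

U+01BF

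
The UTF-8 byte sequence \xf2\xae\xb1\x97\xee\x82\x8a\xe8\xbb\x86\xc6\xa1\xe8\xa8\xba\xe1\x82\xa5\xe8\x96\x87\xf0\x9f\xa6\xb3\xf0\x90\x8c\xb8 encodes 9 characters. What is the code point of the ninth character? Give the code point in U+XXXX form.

U+10338

Offset 0: leading byte 0xF2 = 11110010 → 4-byte char #1 = F2 AE B1 97.
Offset 4: leading byte 0xEE = 11101110 → 3-byte char #2 = EE 82 8A.
Offset 7: leading byte 0xE8 = 11101000 → 3-byte char #3 = E8 BB 86.
Offset 10: leading byte 0xC6 = 11000110 → 2-byte char #4 = C6 A1.
Offset 12: leading byte 0xE8 = 11101000 → 3-byte char #5 = E8 A8 BA.
Offset 15: leading byte 0xE1 = 11100001 → 3-byte char #6 = E1 82 A5.
Offset 18: leading byte 0xE8 = 11101000 → 3-byte char #7 = E8 96 87.
Offset 21: leading byte 0xF0 = 11110000 → 4-byte char #8 = F0 9F A6 B3.
Offset 25: leading byte 0xF0 = 11110000 → 4-byte char #9 = F0 90 8C B8.
Leading byte 0xF0 = 11110000 matches 11110xxx → 4-byte sequence.
Byte 1: 0xF0 = 11110000, payload 000 (3 bits).
Byte 2: 0x90 = 10010000 (10xxxxxx ✓), payload 010000.
Byte 3: 0x8C = 10001100 (10xxxxxx ✓), payload 001100.
Byte 4: 0xB8 = 10111000 (10xxxxxx ✓), payload 111000.
Concatenate: 000010000001100111000 = 0x10338 (21 bits → U+10338).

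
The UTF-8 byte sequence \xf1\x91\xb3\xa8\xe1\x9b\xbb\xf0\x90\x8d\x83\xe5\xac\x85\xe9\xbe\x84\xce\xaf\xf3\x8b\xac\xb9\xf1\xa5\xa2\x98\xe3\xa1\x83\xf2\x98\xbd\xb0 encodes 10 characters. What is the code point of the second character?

Offset 0: leading byte 0xF1 = 11110001 → 4-byte char #1 = F1 91 B3 A8.
Offset 4: leading byte 0xE1 = 11100001 → 3-byte char #2 = E1 9B BB.
Leading byte 0xE1 = 11100001 matches 1110xxxx → 3-byte sequence.
Byte 1: 0xE1 = 11100001, payload 0001 (4 bits).
Byte 2: 0x9B = 10011011 (10xxxxxx ✓), payload 011011.
Byte 3: 0xBB = 10111011 (10xxxxxx ✓), payload 111011.
Concatenate: 0001011011111011 = 0x16FB (16 bits → U+16FB).

U+16FB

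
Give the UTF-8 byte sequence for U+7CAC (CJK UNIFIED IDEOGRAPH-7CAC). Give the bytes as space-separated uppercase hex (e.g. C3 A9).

U+7CAC = 0x7CAC = 31916 decimal. In range U+0800–U+FFFF → 3-byte form: 1110xxxx 10xxxxxx 10xxxxxx.
Binary (16 bits): 0111110010101100.
Split 4+6+6: 0111 | 110010 | 101100.
Byte 1: 11100111 = 0xE7.
Byte 2: 10110010 = 0xB2.
Byte 3: 10101100 = 0xAC.

E7 B2 AC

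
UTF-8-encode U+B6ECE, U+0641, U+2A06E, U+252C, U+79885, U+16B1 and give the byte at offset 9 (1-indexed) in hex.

0x81

1-indexed offset 9 is 0-indexed offset 8.
U+B6ECE → 4-byte form F2 B6 BB 8E at offsets 0–3.
U+0641 → 2-byte form D9 81 at offsets 4–5.
U+2A06E → 4-byte form F0 AA 81 AE at offsets 6–9.
Offset 8 falls in char 3's range; it's byte 3 of F0 AA 81 AE = 0x81.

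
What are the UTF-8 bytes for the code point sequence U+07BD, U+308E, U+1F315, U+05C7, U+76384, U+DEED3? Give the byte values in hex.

U+07BD: 2-byte form → DE BD.
U+308E: 3-byte form → E3 82 8E.
U+1F315: 4-byte form → F0 9F 8C 95.
U+05C7: 2-byte form → D7 87.
U+76384: 4-byte form → F1 B6 8E 84.
U+DEED3: 4-byte form → F3 9E BB 93.
Concatenated (19 bytes): DE BD E3 82 8E F0 9F 8C 95 D7 87 F1 B6 8E 84 F3 9E BB 93.

DE BD E3 82 8E F0 9F 8C 95 D7 87 F1 B6 8E 84 F3 9E BB 93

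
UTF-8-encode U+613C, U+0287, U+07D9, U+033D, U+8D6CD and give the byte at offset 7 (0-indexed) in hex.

U+613C → 3-byte form E6 84 BC at offsets 0–2.
U+0287 → 2-byte form CA 87 at offsets 3–4.
U+07D9 → 2-byte form DF 99 at offsets 5–6.
U+033D → 2-byte form CC BD at offsets 7–8.
Offset 7 falls in char 4's range; it's byte 1 of CC BD = 0xCC.

0xCC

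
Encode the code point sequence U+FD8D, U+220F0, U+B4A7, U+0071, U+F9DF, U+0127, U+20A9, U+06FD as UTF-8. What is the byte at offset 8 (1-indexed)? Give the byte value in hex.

0xEB

1-indexed offset 8 is 0-indexed offset 7.
U+FD8D → 3-byte form EF B6 8D at offsets 0–2.
U+220F0 → 4-byte form F0 A2 83 B0 at offsets 3–6.
U+B4A7 → 3-byte form EB 92 A7 at offsets 7–9.
Offset 7 falls in char 3's range; it's byte 1 of EB 92 A7 = 0xEB.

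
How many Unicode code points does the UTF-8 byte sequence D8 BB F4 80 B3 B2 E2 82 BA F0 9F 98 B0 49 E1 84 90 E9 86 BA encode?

Byte at offset 0: 0xD8 = 11011000 → 2-byte char (#1). Advance 2.
Byte at offset 2: 0xF4 = 11110100 → 4-byte char (#2). Advance 4.
Byte at offset 6: 0xE2 = 11100010 → 3-byte char (#3). Advance 3.
Byte at offset 9: 0xF0 = 11110000 → 4-byte char (#4). Advance 4.
Byte at offset 13: 0x49 = 01001001 → 1-byte char (#5). Advance 1.
Byte at offset 14: 0xE1 = 11100001 → 3-byte char (#6). Advance 3.
Byte at offset 17: 0xE9 = 11101001 → 3-byte char (#7). Advance 3.
Reached end at offset 20 after 7 code points.

7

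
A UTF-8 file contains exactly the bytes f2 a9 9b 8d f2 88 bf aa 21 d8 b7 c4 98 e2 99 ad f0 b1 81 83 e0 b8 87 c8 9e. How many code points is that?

Byte at offset 0: 0xF2 = 11110010 → 4-byte char (#1). Advance 4.
Byte at offset 4: 0xF2 = 11110010 → 4-byte char (#2). Advance 4.
Byte at offset 8: 0x21 = 00100001 → 1-byte char (#3). Advance 1.
Byte at offset 9: 0xD8 = 11011000 → 2-byte char (#4). Advance 2.
Byte at offset 11: 0xC4 = 11000100 → 2-byte char (#5). Advance 2.
Byte at offset 13: 0xE2 = 11100010 → 3-byte char (#6). Advance 3.
Byte at offset 16: 0xF0 = 11110000 → 4-byte char (#7). Advance 4.
Byte at offset 20: 0xE0 = 11100000 → 3-byte char (#8). Advance 3.
Byte at offset 23: 0xC8 = 11001000 → 2-byte char (#9). Advance 2.
Reached end at offset 25 after 9 code points.

9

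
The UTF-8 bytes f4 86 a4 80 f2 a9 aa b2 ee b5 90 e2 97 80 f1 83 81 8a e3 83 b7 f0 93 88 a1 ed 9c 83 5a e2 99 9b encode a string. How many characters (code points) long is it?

Byte at offset 0: 0xF4 = 11110100 → 4-byte char (#1). Advance 4.
Byte at offset 4: 0xF2 = 11110010 → 4-byte char (#2). Advance 4.
Byte at offset 8: 0xEE = 11101110 → 3-byte char (#3). Advance 3.
Byte at offset 11: 0xE2 = 11100010 → 3-byte char (#4). Advance 3.
Byte at offset 14: 0xF1 = 11110001 → 4-byte char (#5). Advance 4.
Byte at offset 18: 0xE3 = 11100011 → 3-byte char (#6). Advance 3.
Byte at offset 21: 0xF0 = 11110000 → 4-byte char (#7). Advance 4.
Byte at offset 25: 0xED = 11101101 → 3-byte char (#8). Advance 3.
Byte at offset 28: 0x5A = 01011010 → 1-byte char (#9). Advance 1.
Byte at offset 29: 0xE2 = 11100010 → 3-byte char (#10). Advance 3.
Reached end at offset 32 after 10 code points.

10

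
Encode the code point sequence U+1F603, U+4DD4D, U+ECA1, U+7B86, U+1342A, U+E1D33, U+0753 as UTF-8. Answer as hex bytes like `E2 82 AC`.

U+1F603: 4-byte form → F0 9F 98 83.
U+4DD4D: 4-byte form → F1 8D B5 8D.
U+ECA1: 3-byte form → EE B2 A1.
U+7B86: 3-byte form → E7 AE 86.
U+1342A: 4-byte form → F0 93 90 AA.
U+E1D33: 4-byte form → F3 A1 B4 B3.
U+0753: 2-byte form → DD 93.
Concatenated (24 bytes): F0 9F 98 83 F1 8D B5 8D EE B2 A1 E7 AE 86 F0 93 90 AA F3 A1 B4 B3 DD 93.

F0 9F 98 83 F1 8D B5 8D EE B2 A1 E7 AE 86 F0 93 90 AA F3 A1 B4 B3 DD 93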